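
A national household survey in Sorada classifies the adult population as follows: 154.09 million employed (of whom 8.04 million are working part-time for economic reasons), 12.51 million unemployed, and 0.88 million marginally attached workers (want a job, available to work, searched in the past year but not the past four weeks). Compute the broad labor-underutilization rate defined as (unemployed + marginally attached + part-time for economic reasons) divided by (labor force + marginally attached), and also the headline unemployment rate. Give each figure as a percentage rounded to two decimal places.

Labor force = 154.09 + 12.51 = 166.60 million.
Numerator = 12.51 + 0.88 + 8.04 = 21.43 million.
Denominator = 166.60 + 0.88 = 167.48 million.
Broad rate = 21.43 / 167.48 = 12.80%.
Headline unemployment rate = 12.51 / 166.60 = 7.51%.

Broad underutilization rate ≈ 12.80%; headline unemployment rate ≈ 7.51%.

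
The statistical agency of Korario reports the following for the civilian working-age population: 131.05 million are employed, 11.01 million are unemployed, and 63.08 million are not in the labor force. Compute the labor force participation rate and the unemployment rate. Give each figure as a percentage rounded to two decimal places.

Labor force = employed + unemployed = 131.05 + 11.01 = 142.06 million.
Working-age population = 142.06 + 63.08 = 205.14 million.
Unemployment rate = 11.01 / 142.06 = 7.75%.
Labor force participation rate = 142.06 / 205.14 = 69.25%.

Labor force participation rate ≈ 69.25%; unemployment rate ≈ 7.75%.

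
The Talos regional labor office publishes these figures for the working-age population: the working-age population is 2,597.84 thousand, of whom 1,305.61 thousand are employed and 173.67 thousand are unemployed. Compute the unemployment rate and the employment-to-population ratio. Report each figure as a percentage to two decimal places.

Unemployment rate ≈ 11.74%; employment-population ratio ≈ 50.26%.

Labor force = employed + unemployed = 1,305.61 + 173.67 = 1,479.28 thousand.
Unemployment rate = 173.67 / 1,479.28 = 11.74%.
Employment-population ratio = 1,305.61 / 2,597.84 = 50.26%.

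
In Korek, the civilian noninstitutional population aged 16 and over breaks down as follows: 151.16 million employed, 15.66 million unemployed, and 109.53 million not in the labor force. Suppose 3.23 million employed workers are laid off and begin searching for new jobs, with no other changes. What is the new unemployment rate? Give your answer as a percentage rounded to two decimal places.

Initially, labor force = 151.16 + 15.66 = 166.82 million, so u = 15.66/166.82 = 9.39%.
After the change, employed falls and unemployed rises by 3.23; labor force unchanged → E = 147.93, U = 18.89, labor force = 166.82 million.
New unemployment rate = 18.89 / 166.82 = 11.32%.

New unemployment rate ≈ 11.32%.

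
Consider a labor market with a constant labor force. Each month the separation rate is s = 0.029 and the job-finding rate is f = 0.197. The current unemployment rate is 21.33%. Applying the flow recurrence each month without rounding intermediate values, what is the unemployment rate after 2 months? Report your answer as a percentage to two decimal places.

With a fixed labor force, u_{t+1} = u_t + s·(1−u_t) − f·u_t = u_t·(1−s−f) + s.
Here 1−s−f = 0.774 and s = 0.029.
u_1 = 0.213300 × 0.774 + 0.029 = 0.194094.
u_2 = 0.194094 × 0.774 + 0.029 = 0.179229.

Unemployment rate after two months ≈ 17.92%.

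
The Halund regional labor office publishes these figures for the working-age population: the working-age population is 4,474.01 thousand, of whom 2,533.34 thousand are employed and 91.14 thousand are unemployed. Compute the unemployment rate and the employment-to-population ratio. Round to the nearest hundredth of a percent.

Labor force = employed + unemployed = 2,533.34 + 91.14 = 2,624.48 thousand.
Unemployment rate = 91.14 / 2,624.48 = 3.47%.
Employment-population ratio = 2,533.34 / 4,474.01 = 56.62%.

Unemployment rate ≈ 3.47%; employment-population ratio ≈ 56.62%.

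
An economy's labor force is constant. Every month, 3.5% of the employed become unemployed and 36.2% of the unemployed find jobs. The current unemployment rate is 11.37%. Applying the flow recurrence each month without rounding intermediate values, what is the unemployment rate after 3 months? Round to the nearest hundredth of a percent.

Unemployment rate after three months ≈ 9.38%.

With a fixed labor force, u_{t+1} = u_t + s·(1−u_t) − f·u_t = u_t·(1−s−f) + s.
Here 1−s−f = 0.603 and s = 0.035.
u_1 = 0.113700 × 0.603 + 0.035 = 0.103561.
u_2 = 0.103561 × 0.603 + 0.035 = 0.097447.
u_3 = 0.097447 × 0.603 + 0.035 = 0.093761.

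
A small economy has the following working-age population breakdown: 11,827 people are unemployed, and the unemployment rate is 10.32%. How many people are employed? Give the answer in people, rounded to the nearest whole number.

Labor force = U / u = 11,827 / 0.1032 ≈ 114,603.
Employed = labor force − unemployed = 114,603 − 11,827 = 102,776.

About 102,776 are employed.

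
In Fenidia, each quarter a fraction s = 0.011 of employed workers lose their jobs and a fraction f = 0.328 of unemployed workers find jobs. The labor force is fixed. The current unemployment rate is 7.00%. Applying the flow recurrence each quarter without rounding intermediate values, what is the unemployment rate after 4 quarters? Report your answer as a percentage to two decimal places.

With a fixed labor force, u_{t+1} = u_t + s·(1−u_t) − f·u_t = u_t·(1−s−f) + s.
Here 1−s−f = 0.661 and s = 0.011.
u_1 = 0.070000 × 0.661 + 0.011 = 0.057270.
u_2 = 0.057270 × 0.661 + 0.011 = 0.048855.
u_3 = 0.048855 × 0.661 + 0.011 = 0.043293.
u_4 = 0.043293 × 0.661 + 0.011 = 0.039617.

Unemployment rate after four quarters ≈ 3.96%.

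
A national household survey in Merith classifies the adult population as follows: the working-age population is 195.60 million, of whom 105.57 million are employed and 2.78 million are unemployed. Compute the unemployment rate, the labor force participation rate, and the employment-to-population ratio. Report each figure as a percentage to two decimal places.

Unemployment rate ≈ 2.57%; labor force participation rate ≈ 55.39%; employment-population ratio ≈ 53.97%.

Labor force = employed + unemployed = 105.57 + 2.78 = 108.35 million.
Unemployment rate = 2.78 / 108.35 = 2.57%.
Labor force participation rate = 108.35 / 195.60 = 55.39%.
Employment-population ratio = 105.57 / 195.60 = 53.97%.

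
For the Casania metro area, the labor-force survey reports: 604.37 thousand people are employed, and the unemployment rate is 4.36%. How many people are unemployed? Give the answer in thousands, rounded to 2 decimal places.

Let U be the number unemployed. The labor force is E + U, and U/(E+U) = 0.0436.
So U = 0.0436 × 604.37 / (1 − 0.0436) = 26.3505 / 0.9564 ≈ 27.55 thousand.

About 27.55 thousand are unemployed.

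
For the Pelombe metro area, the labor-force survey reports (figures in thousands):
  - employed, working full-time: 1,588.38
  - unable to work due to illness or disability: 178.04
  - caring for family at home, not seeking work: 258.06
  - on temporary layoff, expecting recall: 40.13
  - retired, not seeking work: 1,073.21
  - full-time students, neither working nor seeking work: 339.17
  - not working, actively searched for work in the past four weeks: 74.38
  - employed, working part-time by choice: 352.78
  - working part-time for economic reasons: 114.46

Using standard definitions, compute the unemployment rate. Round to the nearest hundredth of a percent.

Unemployment rate ≈ 5.28%.

Employed = 1,588.38 + 352.78 + 114.46 = 2,055.62 thousand (anyone who worked, including part-time for economic reasons, counts as employed).
Unemployed = 40.13 + 74.38 = 114.51 thousand (jobless and actively searching, or on temporary layoff).
Labor force = 2,055.62 + 114.51 = 2,170.13 thousand.
Unemployment rate = 114.51 / 2,170.13 = 5.28%.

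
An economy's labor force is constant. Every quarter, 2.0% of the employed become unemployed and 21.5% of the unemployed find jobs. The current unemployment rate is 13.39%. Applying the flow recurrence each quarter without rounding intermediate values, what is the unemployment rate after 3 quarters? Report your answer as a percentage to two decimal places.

With a fixed labor force, u_{t+1} = u_t + s·(1−u_t) − f·u_t = u_t·(1−s−f) + s.
Here 1−s−f = 0.765 and s = 0.020.
u_1 = 0.133900 × 0.765 + 0.020 = 0.122434.
u_2 = 0.122434 × 0.765 + 0.020 = 0.113662.
u_3 = 0.113662 × 0.765 + 0.020 = 0.106951.

Unemployment rate after three quarters ≈ 10.70%.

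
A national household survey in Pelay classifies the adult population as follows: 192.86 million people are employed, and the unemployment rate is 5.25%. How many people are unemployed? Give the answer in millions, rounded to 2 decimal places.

About 10.69 million are unemployed.

Let U be the number unemployed. The labor force is E + U, and U/(E+U) = 0.0525.
So U = 0.0525 × 192.86 / (1 − 0.0525) = 10.1251 / 0.9475 ≈ 10.69 million.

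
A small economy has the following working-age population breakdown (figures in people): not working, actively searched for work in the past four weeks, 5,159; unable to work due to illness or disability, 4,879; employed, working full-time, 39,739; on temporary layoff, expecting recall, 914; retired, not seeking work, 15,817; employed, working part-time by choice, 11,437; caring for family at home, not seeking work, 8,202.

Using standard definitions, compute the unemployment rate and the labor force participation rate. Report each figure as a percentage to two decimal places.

Unemployment rate ≈ 10.61%; labor force participation rate ≈ 66.46%.

Employed = 39,739 + 11,437 = 51,176.
Unemployed = 5,159 + 914 = 6,073 (jobless and actively searching, or on temporary layoff).
Labor force = 51,176 + 6,073 = 57,249.
Not in labor force = 4,879 + 15,817 + 8,202 = 28,898 (those not working and not actively searching are outside the labor force).
Civilian working-age population = 57,249 + 28,898 = 86,147.
Unemployment rate = 6,073 / 57,249 = 10.61%.
Labor force participation rate = 57,249 / 86,147 = 66.46%.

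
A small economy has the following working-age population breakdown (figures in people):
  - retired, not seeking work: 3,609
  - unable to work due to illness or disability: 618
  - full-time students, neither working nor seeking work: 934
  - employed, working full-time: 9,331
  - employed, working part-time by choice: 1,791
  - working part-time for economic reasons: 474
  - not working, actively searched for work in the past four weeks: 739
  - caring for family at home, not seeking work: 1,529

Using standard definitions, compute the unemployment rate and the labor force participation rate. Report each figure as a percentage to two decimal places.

Employed = 9,331 + 1,791 + 474 = 11,596 (anyone who worked, including part-time for economic reasons, counts as employed).
Unemployed = 739.
Labor force = 11,596 + 739 = 12,335.
Not in labor force = 3,609 + 618 + 934 + 1,529 = 6,690 (those not working and not actively searching are outside the labor force).
Civilian working-age population = 12,335 + 6,690 = 19,025.
Unemployment rate = 739 / 12,335 = 5.99%.
Labor force participation rate = 12,335 / 19,025 = 64.84%.

Unemployment rate ≈ 5.99%; labor force participation rate ≈ 64.84%.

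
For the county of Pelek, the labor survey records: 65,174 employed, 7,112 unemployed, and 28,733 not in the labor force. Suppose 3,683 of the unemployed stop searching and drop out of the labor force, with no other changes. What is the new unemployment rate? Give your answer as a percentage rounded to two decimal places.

Initially, labor force = 65,174 + 7,112 = 72,286, so u = 7,112/72,286 = 9.84%.
After the change, unemployed and labor force both fall by 3,683 → E = 65,174, U = 3,429, labor force = 68,603.
New unemployment rate = 3,429 / 68,603 = 5.00%.

New unemployment rate ≈ 5.00%.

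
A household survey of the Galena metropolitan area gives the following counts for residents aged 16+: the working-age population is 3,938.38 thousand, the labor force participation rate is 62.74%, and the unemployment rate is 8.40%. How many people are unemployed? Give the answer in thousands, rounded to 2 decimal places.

About 207.56 thousand are unemployed.

Labor force = 0.6274 × 3,938.38 = 2,470.94 thousand.
Unemployed = 0.0840 × 2,470.94 ≈ 207.56 thousand.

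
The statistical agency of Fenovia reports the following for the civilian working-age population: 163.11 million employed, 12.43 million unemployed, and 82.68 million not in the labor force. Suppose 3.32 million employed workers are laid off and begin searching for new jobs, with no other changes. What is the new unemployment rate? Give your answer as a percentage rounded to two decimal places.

Initially, labor force = 163.11 + 12.43 = 175.54 million, so u = 12.43/175.54 = 7.08%.
After the change, employed falls and unemployed rises by 3.32; labor force unchanged → E = 159.79, U = 15.75, labor force = 175.54 million.
New unemployment rate = 15.75 / 175.54 = 8.97%.

New unemployment rate ≈ 8.97%.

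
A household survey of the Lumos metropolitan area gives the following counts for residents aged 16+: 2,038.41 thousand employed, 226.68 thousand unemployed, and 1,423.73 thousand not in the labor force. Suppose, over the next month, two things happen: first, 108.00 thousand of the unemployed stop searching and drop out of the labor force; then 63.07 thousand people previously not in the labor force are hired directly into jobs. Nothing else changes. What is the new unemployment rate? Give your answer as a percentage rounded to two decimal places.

New unemployment rate ≈ 5.35%.

Initially, labor force = 2,038.41 + 226.68 = 2,265.09 thousand, so u = 226.68/2,265.09 = 10.01%.
After the first change, unemployed and labor force both fall by 108.00 → E = 2,038.41, U = 118.68, labor force = 2,157.09 thousand.
After the second change, employed and labor force both rise by 63.07; unemployed unchanged → E = 2,101.48, U = 118.68, labor force = 2,220.16 thousand.
New unemployment rate = 118.68 / 2,220.16 = 5.35%.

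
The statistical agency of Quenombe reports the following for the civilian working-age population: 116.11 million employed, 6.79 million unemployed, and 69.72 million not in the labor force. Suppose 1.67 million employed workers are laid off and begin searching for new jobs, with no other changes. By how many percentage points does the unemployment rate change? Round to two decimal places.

Initially, labor force = 116.11 + 6.79 = 122.90 million, so u = 6.79/122.90 = 5.52%.
After the change, employed falls and unemployed rises by 1.67; labor force unchanged → E = 114.44, U = 8.46, labor force = 122.90 million.
New unemployment rate = 8.46 / 122.90 = 6.88%.
Change = 6.88% − 5.52% = +1.36 percentage points.

The unemployment rate changes by +1.36 percentage points.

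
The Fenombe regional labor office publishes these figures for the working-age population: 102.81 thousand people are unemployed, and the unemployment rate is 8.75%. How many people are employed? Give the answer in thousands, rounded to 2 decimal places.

Labor force = U / u = 102.81 / 0.0875 ≈ 1,174.97 thousand.
Employed = labor force − unemployed = 1,174.97 − 102.81 = 1,072.16 thousand.

About 1,072.16 thousand are employed.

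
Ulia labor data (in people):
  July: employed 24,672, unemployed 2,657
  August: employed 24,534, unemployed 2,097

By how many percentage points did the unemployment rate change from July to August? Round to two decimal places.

July: labor force = 24,672 + 2,657 = 27,329; u = 2,657/27,329 = 9.72%.
August: labor force = 24,534 + 2,097 = 26,631; u = 2,097/26,631 = 7.87%.
Change = 7.87% − 9.72% = −1.85 pp.

The unemployment rate changed by −1.85 percentage points.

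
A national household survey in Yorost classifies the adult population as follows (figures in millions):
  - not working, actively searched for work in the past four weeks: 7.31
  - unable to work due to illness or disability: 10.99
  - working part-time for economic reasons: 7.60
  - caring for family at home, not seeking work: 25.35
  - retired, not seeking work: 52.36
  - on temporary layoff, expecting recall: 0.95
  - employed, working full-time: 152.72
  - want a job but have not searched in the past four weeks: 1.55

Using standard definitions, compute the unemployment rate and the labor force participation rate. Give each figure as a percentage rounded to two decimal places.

Employed = 7.60 + 152.72 = 160.32 million (anyone who worked, including part-time for economic reasons, counts as employed).
Unemployed = 7.31 + 0.95 = 8.26 million (jobless and actively searching, or on temporary layoff).
Labor force = 160.32 + 8.26 = 168.58 million.
Not in labor force = 10.99 + 25.35 + 52.36 + 1.55 = 90.25 million (those not working and not actively searching are outside the labor force — including those who want a job but have given up searching).
Civilian working-age population = 168.58 + 90.25 = 258.83 million.
Unemployment rate = 8.26 / 168.58 = 4.90%.
Labor force participation rate = 168.58 / 258.83 = 65.13%.

Unemployment rate ≈ 4.90%; labor force participation rate ≈ 65.13%.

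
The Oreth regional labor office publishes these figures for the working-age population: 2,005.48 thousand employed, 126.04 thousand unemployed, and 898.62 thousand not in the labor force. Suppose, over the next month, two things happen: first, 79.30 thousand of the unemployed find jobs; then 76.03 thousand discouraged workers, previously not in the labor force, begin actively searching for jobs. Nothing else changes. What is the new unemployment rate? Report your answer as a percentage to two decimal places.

New unemployment rate ≈ 5.56%.

Initially, labor force = 2,005.48 + 126.04 = 2,131.52 thousand, so u = 126.04/2,131.52 = 5.91%.
After the first change, unemployed falls and employed rises by 79.30; labor force unchanged → E = 2,084.78, U = 46.74, labor force = 2,131.52 thousand.
After the second change, unemployed and labor force both rise by 76.03 → E = 2,084.78, U = 122.77, labor force = 2,207.55 thousand.
New unemployment rate = 122.77 / 2,207.55 = 5.56%.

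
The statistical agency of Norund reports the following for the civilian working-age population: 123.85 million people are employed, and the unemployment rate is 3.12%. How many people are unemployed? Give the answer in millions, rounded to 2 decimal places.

Let U be the number unemployed. The labor force is E + U, and U/(E+U) = 0.0312.
So U = 0.0312 × 123.85 / (1 − 0.0312) = 3.8641 / 0.9688 ≈ 3.99 million.

About 3.99 million are unemployed.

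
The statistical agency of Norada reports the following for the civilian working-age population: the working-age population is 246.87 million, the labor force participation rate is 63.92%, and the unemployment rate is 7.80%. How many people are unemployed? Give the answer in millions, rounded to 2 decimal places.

About 12.31 million are unemployed.

Labor force = 0.6392 × 246.87 = 157.80 million.
Unemployed = 0.0780 × 157.80 ≈ 12.31 million.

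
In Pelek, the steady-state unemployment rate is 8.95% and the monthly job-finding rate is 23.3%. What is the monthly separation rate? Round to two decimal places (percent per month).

From u* = s/(s+f): s = u·f/(1−u).
s = 0.0895 × 23.3 / (1 − 0.0895) = 2.0854 / 0.9105 ≈ 2.29% per month.

Separation rate ≈ 2.29% per month.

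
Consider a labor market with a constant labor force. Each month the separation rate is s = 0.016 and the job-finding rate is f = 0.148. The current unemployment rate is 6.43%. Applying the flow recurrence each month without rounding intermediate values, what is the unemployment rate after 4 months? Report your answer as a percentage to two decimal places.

With a fixed labor force, u_{t+1} = u_t + s·(1−u_t) − f·u_t = u_t·(1−s−f) + s.
Here 1−s−f = 0.836 and s = 0.016.
u_1 = 0.064300 × 0.836 + 0.016 = 0.069755.
u_2 = 0.069755 × 0.836 + 0.016 = 0.074315.
u_3 = 0.074315 × 0.836 + 0.016 = 0.078127.
u_4 = 0.078127 × 0.836 + 0.016 = 0.081314.

Unemployment rate after four months ≈ 8.13%.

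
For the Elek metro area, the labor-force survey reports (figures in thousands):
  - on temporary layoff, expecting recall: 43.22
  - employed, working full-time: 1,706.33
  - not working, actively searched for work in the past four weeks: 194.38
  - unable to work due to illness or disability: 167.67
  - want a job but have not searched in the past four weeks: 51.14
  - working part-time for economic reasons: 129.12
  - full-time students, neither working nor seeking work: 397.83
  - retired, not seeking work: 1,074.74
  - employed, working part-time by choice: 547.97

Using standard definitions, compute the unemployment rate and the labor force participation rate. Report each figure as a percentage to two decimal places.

Employed = 1,706.33 + 129.12 + 547.97 = 2,383.42 thousand (anyone who worked, including part-time for economic reasons, counts as employed).
Unemployed = 43.22 + 194.38 = 237.60 thousand (jobless and actively searching, or on temporary layoff).
Labor force = 2,383.42 + 237.60 = 2,621.02 thousand.
Not in labor force = 167.67 + 51.14 + 397.83 + 1,074.74 = 1,691.38 thousand (those not working and not actively searching are outside the labor force — including those who want a job but have given up searching).
Civilian working-age population = 2,621.02 + 1,691.38 = 4,312.40 thousand.
Unemployment rate = 237.60 / 2,621.02 = 9.07%.
Labor force participation rate = 2,621.02 / 4,312.40 = 60.78%.

Unemployment rate ≈ 9.07%; labor force participation rate ≈ 60.78%.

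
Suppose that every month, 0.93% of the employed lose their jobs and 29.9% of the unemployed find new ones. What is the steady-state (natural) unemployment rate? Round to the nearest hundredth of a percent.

At steady state the flows balance: s·E = f·U, so U/(E+U) = s/(s+f).
u* = 0.93 / (0.93 + 29.9) = 0.93 / 30.83 = 3.02%.

Steady-state unemployment rate ≈ 3.02%.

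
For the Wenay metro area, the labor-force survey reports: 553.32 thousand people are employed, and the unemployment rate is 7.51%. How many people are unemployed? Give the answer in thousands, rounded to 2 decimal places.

About 44.93 thousand are unemployed.

Let U be the number unemployed. The labor force is E + U, and U/(E+U) = 0.0751.
So U = 0.0751 × 553.32 / (1 − 0.0751) = 41.5543 / 0.9249 ≈ 44.93 thousand.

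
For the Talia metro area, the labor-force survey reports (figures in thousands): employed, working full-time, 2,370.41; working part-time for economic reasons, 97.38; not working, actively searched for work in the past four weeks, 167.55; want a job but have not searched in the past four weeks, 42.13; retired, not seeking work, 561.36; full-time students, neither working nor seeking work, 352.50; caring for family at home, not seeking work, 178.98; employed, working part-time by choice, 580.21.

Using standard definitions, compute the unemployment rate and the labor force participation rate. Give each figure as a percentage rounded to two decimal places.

Unemployment rate ≈ 5.21%; labor force participation rate ≈ 73.91%.

Employed = 2,370.41 + 97.38 + 580.21 = 3,048.00 thousand (anyone who worked, including part-time for economic reasons, counts as employed).
Unemployed = 167.55 thousand.
Labor force = 3,048.00 + 167.55 = 3,215.55 thousand.
Not in labor force = 42.13 + 561.36 + 352.50 + 178.98 = 1,134.97 thousand (those not working and not actively searching are outside the labor force — including those who want a job but have given up searching).
Civilian working-age population = 3,215.55 + 1,134.97 = 4,350.52 thousand.
Unemployment rate = 167.55 / 3,215.55 = 5.21%.
Labor force participation rate = 3,215.55 / 4,350.52 = 73.91%.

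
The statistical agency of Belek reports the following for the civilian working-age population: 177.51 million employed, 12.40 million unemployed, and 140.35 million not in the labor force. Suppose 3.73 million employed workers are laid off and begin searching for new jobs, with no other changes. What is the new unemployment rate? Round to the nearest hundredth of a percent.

Initially, labor force = 177.51 + 12.40 = 189.91 million, so u = 12.40/189.91 = 6.53%.
After the change, employed falls and unemployed rises by 3.73; labor force unchanged → E = 173.78, U = 16.13, labor force = 189.91 million.
New unemployment rate = 16.13 / 189.91 = 8.49%.

New unemployment rate ≈ 8.49%.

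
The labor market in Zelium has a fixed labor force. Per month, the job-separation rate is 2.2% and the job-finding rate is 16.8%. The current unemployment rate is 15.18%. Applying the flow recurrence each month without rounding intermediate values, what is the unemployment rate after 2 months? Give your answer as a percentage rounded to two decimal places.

With a fixed labor force, u_{t+1} = u_t + s·(1−u_t) − f·u_t = u_t·(1−s−f) + s.
Here 1−s−f = 0.810 and s = 0.022.
u_1 = 0.151800 × 0.810 + 0.022 = 0.144958.
u_2 = 0.144958 × 0.810 + 0.022 = 0.139416.

Unemployment rate after two months ≈ 13.94%.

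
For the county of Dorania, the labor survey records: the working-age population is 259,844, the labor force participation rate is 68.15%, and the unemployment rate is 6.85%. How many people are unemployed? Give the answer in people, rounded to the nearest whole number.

Labor force = 0.6815 × 259,844 = 177,084.
Unemployed = 0.0685 × 177,084 ≈ 12,130.

About 12,130 are unemployed.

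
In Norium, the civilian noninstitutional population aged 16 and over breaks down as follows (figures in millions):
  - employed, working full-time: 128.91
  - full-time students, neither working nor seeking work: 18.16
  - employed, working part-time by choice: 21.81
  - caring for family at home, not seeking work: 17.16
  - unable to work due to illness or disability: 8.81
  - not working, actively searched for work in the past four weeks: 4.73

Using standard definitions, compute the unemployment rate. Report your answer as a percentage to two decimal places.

Employed = 128.91 + 21.81 = 150.72 million.
Unemployed = 4.73 million.
Labor force = 150.72 + 4.73 = 155.45 million.
Unemployment rate = 4.73 / 155.45 = 3.04%.

Unemployment rate ≈ 3.04%.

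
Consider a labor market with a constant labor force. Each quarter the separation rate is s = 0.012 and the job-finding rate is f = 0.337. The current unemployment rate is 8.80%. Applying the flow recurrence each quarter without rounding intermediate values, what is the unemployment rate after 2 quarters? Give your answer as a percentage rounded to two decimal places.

With a fixed labor force, u_{t+1} = u_t + s·(1−u_t) − f·u_t = u_t·(1−s−f) + s.
Here 1−s−f = 0.651 and s = 0.012.
u_1 = 0.088000 × 0.651 + 0.012 = 0.069288.
u_2 = 0.069288 × 0.651 + 0.012 = 0.057106.

Unemployment rate after two quarters ≈ 5.71%.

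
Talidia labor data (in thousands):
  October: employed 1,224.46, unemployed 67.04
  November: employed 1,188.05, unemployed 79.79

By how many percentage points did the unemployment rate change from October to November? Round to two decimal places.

The unemployment rate changed by +1.10 percentage points.

October: labor force = 1,224.46 + 67.04 = 1,291.50; u = 67.04/1,291.50 = 5.19%.
November: labor force = 1,188.05 + 79.79 = 1,267.84; u = 79.79/1,267.84 = 6.29%.
Change = 6.29% − 5.19% = +1.10 pp.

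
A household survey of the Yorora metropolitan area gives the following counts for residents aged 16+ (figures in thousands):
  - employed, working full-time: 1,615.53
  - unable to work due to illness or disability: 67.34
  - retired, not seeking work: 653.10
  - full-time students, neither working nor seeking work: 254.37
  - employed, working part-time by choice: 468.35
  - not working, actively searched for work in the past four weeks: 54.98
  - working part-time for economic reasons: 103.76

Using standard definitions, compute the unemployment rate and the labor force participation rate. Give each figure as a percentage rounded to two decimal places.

Unemployment rate ≈ 2.45%; labor force participation rate ≈ 69.70%.

Employed = 1,615.53 + 468.35 + 103.76 = 2,187.64 thousand (anyone who worked, including part-time for economic reasons, counts as employed).
Unemployed = 54.98 thousand.
Labor force = 2,187.64 + 54.98 = 2,242.62 thousand.
Not in labor force = 67.34 + 653.10 + 254.37 = 974.81 thousand (those not working and not actively searching are outside the labor force).
Civilian working-age population = 2,242.62 + 974.81 = 3,217.43 thousand.
Unemployment rate = 54.98 / 2,242.62 = 2.45%.
Labor force participation rate = 2,242.62 / 3,217.43 = 69.70%.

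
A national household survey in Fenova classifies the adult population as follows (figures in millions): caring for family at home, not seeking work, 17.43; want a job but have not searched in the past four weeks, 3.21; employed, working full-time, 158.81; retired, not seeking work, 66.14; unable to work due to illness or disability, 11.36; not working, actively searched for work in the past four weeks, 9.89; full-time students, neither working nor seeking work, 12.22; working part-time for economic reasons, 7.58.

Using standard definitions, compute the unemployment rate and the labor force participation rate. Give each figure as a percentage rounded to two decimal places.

Unemployment rate ≈ 5.61%; labor force participation rate ≈ 61.50%.

Employed = 158.81 + 7.58 = 166.39 million (anyone who worked, including part-time for economic reasons, counts as employed).
Unemployed = 9.89 million.
Labor force = 166.39 + 9.89 = 176.28 million.
Not in labor force = 17.43 + 3.21 + 66.14 + 11.36 + 12.22 = 110.36 million (those not working and not actively searching are outside the labor force — including those who want a job but have given up searching).
Civilian working-age population = 176.28 + 110.36 = 286.64 million.
Unemployment rate = 9.89 / 176.28 = 5.61%.
Labor force participation rate = 176.28 / 286.64 = 61.50%.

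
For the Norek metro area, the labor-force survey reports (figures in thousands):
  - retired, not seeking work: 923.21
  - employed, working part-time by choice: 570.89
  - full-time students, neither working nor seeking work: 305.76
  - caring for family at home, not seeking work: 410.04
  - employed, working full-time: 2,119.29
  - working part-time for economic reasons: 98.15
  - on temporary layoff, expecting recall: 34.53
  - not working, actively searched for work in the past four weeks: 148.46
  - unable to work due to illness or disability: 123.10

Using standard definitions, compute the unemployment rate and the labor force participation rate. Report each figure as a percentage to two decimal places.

Employed = 570.89 + 2,119.29 + 98.15 = 2,788.33 thousand (anyone who worked, including part-time for economic reasons, counts as employed).
Unemployed = 34.53 + 148.46 = 182.99 thousand (jobless and actively searching, or on temporary layoff).
Labor force = 2,788.33 + 182.99 = 2,971.32 thousand.
Not in labor force = 923.21 + 305.76 + 410.04 + 123.10 = 1,762.11 thousand (those not working and not actively searching are outside the labor force).
Civilian working-age population = 2,971.32 + 1,762.11 = 4,733.43 thousand.
Unemployment rate = 182.99 / 2,971.32 = 6.16%.
Labor force participation rate = 2,971.32 / 4,733.43 = 62.77%.

Unemployment rate ≈ 6.16%; labor force participation rate ≈ 62.77%.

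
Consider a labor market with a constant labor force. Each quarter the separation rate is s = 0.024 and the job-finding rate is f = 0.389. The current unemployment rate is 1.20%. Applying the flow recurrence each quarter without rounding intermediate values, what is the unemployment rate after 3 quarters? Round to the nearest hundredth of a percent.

With a fixed labor force, u_{t+1} = u_t + s·(1−u_t) − f·u_t = u_t·(1−s−f) + s.
Here 1−s−f = 0.587 and s = 0.024.
u_1 = 0.012000 × 0.587 + 0.024 = 0.031044.
u_2 = 0.031044 × 0.587 + 0.024 = 0.042223.
u_3 = 0.042223 × 0.587 + 0.024 = 0.048785.

Unemployment rate after three quarters ≈ 4.88%.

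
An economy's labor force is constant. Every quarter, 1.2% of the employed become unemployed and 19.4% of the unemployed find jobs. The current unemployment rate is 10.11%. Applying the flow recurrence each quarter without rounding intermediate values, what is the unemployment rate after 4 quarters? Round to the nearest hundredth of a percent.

Unemployment rate after four quarters ≈ 7.53%.

With a fixed labor force, u_{t+1} = u_t + s·(1−u_t) − f·u_t = u_t·(1−s−f) + s.
Here 1−s−f = 0.794 and s = 0.012.
u_1 = 0.101100 × 0.794 + 0.012 = 0.092273.
u_2 = 0.092273 × 0.794 + 0.012 = 0.085265.
u_3 = 0.085265 × 0.794 + 0.012 = 0.079700.
u_4 = 0.079700 × 0.794 + 0.012 = 0.075282.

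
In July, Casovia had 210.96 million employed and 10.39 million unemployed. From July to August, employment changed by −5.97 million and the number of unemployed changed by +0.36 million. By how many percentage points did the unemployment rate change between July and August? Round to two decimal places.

The unemployment rate changed by +0.29 percentage points.

July: labor force = 210.96 + 10.39 = 221.35; u = 10.39/221.35 = 4.69%.
August: labor force = 204.99 + 10.75 = 215.74; u = 10.75/215.74 = 4.98%.
Change = 4.98% − 4.69% = +0.29 pp.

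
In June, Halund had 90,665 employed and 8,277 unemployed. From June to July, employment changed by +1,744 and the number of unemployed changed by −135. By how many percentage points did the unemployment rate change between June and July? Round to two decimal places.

June: labor force = 90,665 + 8,277 = 98,942; u = 8,277/98,942 = 8.37%.
July: labor force = 92,409 + 8,142 = 100,551; u = 8,142/100,551 = 8.10%.
Change = 8.10% − 8.37% = −0.27 pp.

The unemployment rate changed by −0.27 percentage points.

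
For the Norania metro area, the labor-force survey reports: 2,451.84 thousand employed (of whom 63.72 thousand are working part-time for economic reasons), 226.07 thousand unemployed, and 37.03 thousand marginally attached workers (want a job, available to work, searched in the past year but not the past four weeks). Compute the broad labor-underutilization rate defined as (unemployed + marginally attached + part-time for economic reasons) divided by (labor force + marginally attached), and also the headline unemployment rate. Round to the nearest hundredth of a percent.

Labor force = 2,451.84 + 226.07 = 2,677.91 thousand.
Numerator = 226.07 + 37.03 + 63.72 = 326.82 thousand.
Denominator = 2,677.91 + 37.03 = 2,714.94 thousand.
Broad rate = 326.82 / 2,714.94 = 12.04%.
Headline unemployment rate = 226.07 / 2,677.91 = 8.44%.

Broad underutilization rate ≈ 12.04%; headline unemployment rate ≈ 8.44%.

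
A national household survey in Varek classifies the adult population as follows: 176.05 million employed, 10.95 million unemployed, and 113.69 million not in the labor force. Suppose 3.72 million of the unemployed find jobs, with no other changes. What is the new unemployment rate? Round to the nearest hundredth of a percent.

Initially, labor force = 176.05 + 10.95 = 187.00 million, so u = 10.95/187.00 = 5.86%.
After the change, unemployed falls and employed rises by 3.72; labor force unchanged → E = 179.77, U = 7.23, labor force = 187.00 million.
New unemployment rate = 7.23 / 187.00 = 3.87%.

New unemployment rate ≈ 3.87%.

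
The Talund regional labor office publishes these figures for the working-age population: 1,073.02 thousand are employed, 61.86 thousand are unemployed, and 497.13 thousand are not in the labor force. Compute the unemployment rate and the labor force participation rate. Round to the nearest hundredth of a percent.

Labor force = employed + unemployed = 1,073.02 + 61.86 = 1,134.88 thousand.
Working-age population = 1,134.88 + 497.13 = 1,632.01 thousand.
Unemployment rate = 61.86 / 1,134.88 = 5.45%.
Labor force participation rate = 1,134.88 / 1,632.01 = 69.54%.

Unemployment rate ≈ 5.45%; labor force participation rate ≈ 69.54%.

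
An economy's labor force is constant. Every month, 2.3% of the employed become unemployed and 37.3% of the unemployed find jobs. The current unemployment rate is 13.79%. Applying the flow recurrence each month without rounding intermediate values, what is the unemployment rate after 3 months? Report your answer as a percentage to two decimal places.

With a fixed labor force, u_{t+1} = u_t + s·(1−u_t) − f·u_t = u_t·(1−s−f) + s.
Here 1−s−f = 0.604 and s = 0.023.
u_1 = 0.137900 × 0.604 + 0.023 = 0.106292.
u_2 = 0.106292 × 0.604 + 0.023 = 0.087200.
u_3 = 0.087200 × 0.604 + 0.023 = 0.075669.

Unemployment rate after three months ≈ 7.57%.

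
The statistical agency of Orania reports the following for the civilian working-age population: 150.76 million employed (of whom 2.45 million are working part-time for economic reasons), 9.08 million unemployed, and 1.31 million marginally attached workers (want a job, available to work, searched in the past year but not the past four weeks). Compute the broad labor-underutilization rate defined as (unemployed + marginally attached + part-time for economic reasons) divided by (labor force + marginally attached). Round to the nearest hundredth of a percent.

Labor force = 150.76 + 9.08 = 159.84 million.
Numerator = 9.08 + 1.31 + 2.45 = 12.84 million.
Denominator = 159.84 + 1.31 = 161.15 million.
Broad rate = 12.84 / 161.15 = 7.97%.

Broad underutilization rate ≈ 7.97%.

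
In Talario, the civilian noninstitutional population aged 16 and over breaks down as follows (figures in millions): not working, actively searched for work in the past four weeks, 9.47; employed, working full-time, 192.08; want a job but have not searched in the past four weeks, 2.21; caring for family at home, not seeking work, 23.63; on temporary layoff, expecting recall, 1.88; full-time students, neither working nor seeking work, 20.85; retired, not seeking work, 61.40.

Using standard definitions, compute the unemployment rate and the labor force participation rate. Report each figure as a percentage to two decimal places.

Unemployment rate ≈ 5.58%; labor force participation rate ≈ 65.30%.

Employed = 192.08 million.
Unemployed = 9.47 + 1.88 = 11.35 million (jobless and actively searching, or on temporary layoff).
Labor force = 192.08 + 11.35 = 203.43 million.
Not in labor force = 2.21 + 23.63 + 20.85 + 61.40 = 108.09 million (those not working and not actively searching are outside the labor force — including those who want a job but have given up searching).
Civilian working-age population = 203.43 + 108.09 = 311.52 million.
Unemployment rate = 11.35 / 203.43 = 5.58%.
Labor force participation rate = 203.43 / 311.52 = 65.30%.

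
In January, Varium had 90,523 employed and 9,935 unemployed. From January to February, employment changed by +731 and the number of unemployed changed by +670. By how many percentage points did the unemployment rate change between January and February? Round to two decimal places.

The unemployment rate changed by +0.52 percentage points.

January: labor force = 90,523 + 9,935 = 100,458; u = 9,935/100,458 = 9.89%.
February: labor force = 91,254 + 10,605 = 101,859; u = 10,605/101,859 = 10.41%.
Change = 10.41% − 9.89% = +0.52 pp.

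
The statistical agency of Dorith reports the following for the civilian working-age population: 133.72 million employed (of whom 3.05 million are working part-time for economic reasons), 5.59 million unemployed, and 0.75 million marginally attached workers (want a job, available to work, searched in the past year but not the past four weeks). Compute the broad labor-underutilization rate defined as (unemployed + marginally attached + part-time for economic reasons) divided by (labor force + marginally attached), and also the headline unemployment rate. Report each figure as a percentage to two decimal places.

Broad underutilization rate ≈ 6.70%; headline unemployment rate ≈ 4.01%.

Labor force = 133.72 + 5.59 = 139.31 million.
Numerator = 5.59 + 0.75 + 3.05 = 9.39 million.
Denominator = 139.31 + 0.75 = 140.06 million.
Broad rate = 9.39 / 140.06 = 6.70%.
Headline unemployment rate = 5.59 / 139.31 = 4.01%.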